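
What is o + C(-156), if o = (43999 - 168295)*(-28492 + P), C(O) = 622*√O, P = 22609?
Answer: 731233368 + 1244*I*√39 ≈ 7.3123e+8 + 7768.8*I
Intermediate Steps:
o = 731233368 (o = (43999 - 168295)*(-28492 + 22609) = -124296*(-5883) = 731233368)
o + C(-156) = 731233368 + 622*√(-156) = 731233368 + 622*(2*I*√39) = 731233368 + 1244*I*√39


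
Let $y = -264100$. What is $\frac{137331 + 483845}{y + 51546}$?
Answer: $- \frac{310588}{106277} \approx -2.9224$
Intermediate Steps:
$\frac{137331 + 483845}{y + 51546} = \frac{137331 + 483845}{-264100 + 51546} = \frac{621176}{-212554} = 621176 \left(- \frac{1}{212554}\right) = - \frac{310588}{106277}$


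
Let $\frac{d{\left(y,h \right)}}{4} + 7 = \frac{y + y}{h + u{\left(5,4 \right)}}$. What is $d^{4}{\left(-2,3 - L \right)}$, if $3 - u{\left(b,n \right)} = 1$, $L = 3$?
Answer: $1679616$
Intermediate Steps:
$u{\left(b,n \right)} = 2$ ($u{\left(b,n \right)} = 3 - 1 = 2$)
$d{\left(y,h \right)} = -28 + \frac{8 y}{2 + h}$ ($d{\left(y,h \right)} = -28 + 4 \frac{y + y}{h + 2} = -28 + 4 \frac{2 y}{2 + h} = -28 + \frac{8 y}{2 + h}$)
$d^{4}{\left(-2,3 - L \right)} = \left(\frac{4 \left(-14 - 7 \left(3 - 3\right) + 2 \left(-2\right)\right)}{2 + \left(3 - 3\right)}\right)^{4} = \left(\frac{4 \left(-14 - 7 \left(3 - 3\right) - 4\right)}{2 + \left(3 - 3\right)}\right)^{4} = \left(\frac{4 \left(-14 - 0 - 4\right)}{2 + 0}\right)^{4} = \left(\frac{4 \left(-14 + 0 - 4\right)}{2}\right)^{4} = \left(4 \cdot \frac{1}{2} \left(-18\right)\right)^{4} = \left(-36\right)^{4} = 1679616$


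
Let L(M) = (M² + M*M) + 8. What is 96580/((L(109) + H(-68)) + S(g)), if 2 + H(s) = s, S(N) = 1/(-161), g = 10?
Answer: 15549380/3815699 ≈ 4.0751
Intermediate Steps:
L(M) = 8 + 2*M² (L(M) = (M² + M²) + 8 = 2*M² + 8 = 8 + 2*M²)
S(N) = -1/161
H(s) = -2 + s
96580/((L(109) + H(-68)) + S(g)) = 96580/(((8 + 2*109²) + (-2 - 68)) - 1/161) = 96580/(((8 + 2*11881) - 70) - 1/161) = 96580/(((8 + 23762) - 70) - 1/161) = 96580/((23770 - 70) - 1/161) = 96580/(23700 - 1/161) = 96580/(3815699/161) = 96580*(161/3815699) = 15549380/3815699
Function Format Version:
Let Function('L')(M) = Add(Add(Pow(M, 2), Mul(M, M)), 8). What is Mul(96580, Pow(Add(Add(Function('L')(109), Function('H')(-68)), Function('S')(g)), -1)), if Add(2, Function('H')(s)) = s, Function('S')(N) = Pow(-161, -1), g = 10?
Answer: Rational(15549380, 3815699) ≈ 4.0751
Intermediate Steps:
Function('L')(M) = Add(8, Mul(2, Pow(M, 2))) (Function('L')(M) = Add(Add(Pow(M, 2), Pow(M, 2)), 8) = Add(Mul(2, Pow(M, 2)), 8) = Add(8, Mul(2, Pow(M, 2))))
Function('S')(N) = Rational(-1, 161)
Function('H')(s) = Add(-2, s)
Mul(96580, Pow(Add(Add(Function('L')(109), Function('H')(-68)), Function('S')(g)), -1)) = Mul(96580, Pow(Add(Add(Add(8, Mul(2, Pow(109, 2))), Add(-2, -68)), Rational(-1, 161)), -1)) = Mul(96580, Pow(Add(Add(Add(8, Mul(2, 11881)), -70), Rational(-1, 161)), -1)) = Mul(96580, Pow(Add(Add(Add(8, 23762), -70), Rational(-1, 161)), -1)) = Mul(96580, Pow(Add(Add(23770, -70), Rational(-1, 161)), -1)) = Mul(96580, Pow(Add(23700, Rational(-1, 161)), -1)) = Mul(96580, Pow(Rational(3815699, 161), -1)) = Mul(96580, Rational(161, 3815699)) = Rational(15549380, 3815699)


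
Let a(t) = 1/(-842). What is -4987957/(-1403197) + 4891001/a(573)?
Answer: -5778677932237917/1403197 ≈ -4.1182e+9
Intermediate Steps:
a(t) = -1/842
-4987957/(-1403197) + 4891001/a(573) = -4987957/(-1403197) + 4891001/(-1/842) = -4987957*(-1/1403197) + 4891001*(-842) = 4987957/1403197 - 4118222842 = -5778677932237917/1403197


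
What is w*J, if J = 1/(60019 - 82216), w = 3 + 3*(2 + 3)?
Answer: -6/7399 ≈ -0.00081092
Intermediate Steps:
w = 18 (w = 3 + 3*5 = 3 + 15 = 18)
J = -1/22197 (J = 1/(-22197) = -1/22197 ≈ -4.5051e-5)
w*J = 18*(-1/22197) = -6/7399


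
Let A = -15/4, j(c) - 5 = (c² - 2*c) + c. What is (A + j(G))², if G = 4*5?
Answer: 2325625/16 ≈ 1.4535e+5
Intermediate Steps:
G = 20
j(c) = 5 + c² - c (j(c) = 5 + ((c² - 2*c) + c) = 5 + (c² - c) = 5 + c² - c)
A = -15/4 (A = -15*¼ = -15/4 ≈ -3.7500)
(A + j(G))² = (-15/4 + (5 + 20² - 1*20))² = (-15/4 + (5 + 400 - 20))² = (-15/4 + 385)² = (1525/4)² = 2325625/16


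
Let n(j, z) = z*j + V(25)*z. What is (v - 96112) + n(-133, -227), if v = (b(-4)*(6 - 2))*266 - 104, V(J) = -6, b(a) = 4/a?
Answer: -65727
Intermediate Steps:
n(j, z) = -6*z + j*z (n(j, z) = z*j - 6*z = j*z - 6*z = -6*z + j*z)
v = -1168 (v = ((4/(-4))*(6 - 2))*266 - 104 = ((4*(-¼))*4)*266 - 104 = -1*4*266 - 104 = -4*266 - 104 = -1064 - 104 = -1168)
(v - 96112) + n(-133, -227) = (-1168 - 96112) - 227*(-6 - 133) = -97280 - 227*(-139) = -97280 + 31553 = -65727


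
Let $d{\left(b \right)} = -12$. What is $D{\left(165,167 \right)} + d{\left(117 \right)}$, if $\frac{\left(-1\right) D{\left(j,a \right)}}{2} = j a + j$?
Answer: $-55452$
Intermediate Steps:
$D{\left(j,a \right)} = - 2 j - 2 a j$ ($D{\left(j,a \right)} = - 2 \left(j a + j\right) = - 2 \left(a j + j\right) = - 2 \left(j + a j\right) = - 2 j - 2 a j$)
$D{\left(165,167 \right)} + d{\left(117 \right)} = \left(-2\right) 165 \left(1 + 167\right) - 12 = \left(-2\right) 165 \cdot 168 - 12 = -55440 - 12 = -55452$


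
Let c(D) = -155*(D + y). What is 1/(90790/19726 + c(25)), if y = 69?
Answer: -1409/20522645 ≈ -6.8656e-5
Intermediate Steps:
c(D) = -10695 - 155*D (c(D) = -155*(D + 69) = -155*(69 + D) = -10695 - 155*D)
1/(90790/19726 + c(25)) = 1/(90790/19726 + (-10695 - 155*25)) = 1/(90790*(1/19726) + (-10695 - 3875)) = 1/(6485/1409 - 14570) = 1/(-20522645/1409) = -1409/20522645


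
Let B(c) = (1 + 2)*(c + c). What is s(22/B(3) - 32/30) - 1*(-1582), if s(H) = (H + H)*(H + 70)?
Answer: 3247748/2025 ≈ 1603.8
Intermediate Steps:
B(c) = 6*c (B(c) = 3*(2*c) = 6*c)
s(H) = 2*H*(70 + H) (s(H) = (2*H)*(70 + H) = 2*H*(70 + H))
s(22/B(3) - 32/30) - 1*(-1582) = 2*(22/((6*3)) - 32/30)*(70 + (22/((6*3)) - 32/30)) - 1*(-1582) = 2*(22/18 - 32*1/30)*(70 + (22/18 - 32*1/30)) + 1582 = 2*(22*(1/18) - 16/15)*(70 + (22*(1/18) - 16/15)) + 1582 = 2*(11/9 - 16/15)*(70 + (11/9 - 16/15)) + 1582 = 2*(7/45)*(70 + 7/45) + 1582 = 2*(7/45)*(3157/45) + 1582 = 44198/2025 + 1582 = 3247748/2025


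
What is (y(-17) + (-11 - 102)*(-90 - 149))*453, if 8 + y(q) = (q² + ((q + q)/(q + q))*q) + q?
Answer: 12346062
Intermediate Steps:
y(q) = -8 + q² + 2*q (y(q) = -8 + ((q² + ((q + q)/(q + q))*q) + q) = -8 + ((q² + ((2*q)/((2*q)))*q) + q) = -8 + ((q² + ((2*q)*(1/(2*q)))*q) + q) = -8 + ((q² + 1*q) + q) = -8 + ((q² + q) + q) = -8 + ((q + q²) + q) = -8 + (q² + 2*q) = -8 + q² + 2*q)
(y(-17) + (-11 - 102)*(-90 - 149))*453 = ((-8 + (-17)² + 2*(-17)) + (-11 - 102)*(-90 - 149))*453 = ((-8 + 289 - 34) - 113*(-239))*453 = (247 + 27007)*453 = 27254*453 = 12346062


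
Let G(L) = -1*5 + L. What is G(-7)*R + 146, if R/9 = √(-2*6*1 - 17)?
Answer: 146 - 108*I*√29 ≈ 146.0 - 581.6*I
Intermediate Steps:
G(L) = -5 + L
R = 9*I*√29 (R = 9*√(-2*6*1 - 17) = 9*√(-12*1 - 17) = 9*√(-12 - 17) = 9*√(-29) = 9*(I*√29) = 9*I*√29 ≈ 48.466*I)
G(-7)*R + 146 = (-5 - 7)*(9*I*√29) + 146 = -108*I*√29 + 146 = 146 - 108*I*√29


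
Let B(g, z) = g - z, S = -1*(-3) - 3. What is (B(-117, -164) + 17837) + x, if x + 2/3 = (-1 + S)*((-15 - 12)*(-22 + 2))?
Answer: 52030/3 ≈ 17343.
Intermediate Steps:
S = 0 (S = 3 - 3 = 0)
x = -1622/3 (x = -⅔ + (-1 + 0)*((-15 - 12)*(-22 + 2)) = -⅔ - (-27)*(-20) = -⅔ - 1*540 = -⅔ - 540 = -1622/3 ≈ -540.67)
(B(-117, -164) + 17837) + x = ((-117 - 1*(-164)) + 17837) - 1622/3 = ((-117 + 164) + 17837) - 1622/3 = (47 + 17837) - 1622/3 = 17884 - 1622/3 = 52030/3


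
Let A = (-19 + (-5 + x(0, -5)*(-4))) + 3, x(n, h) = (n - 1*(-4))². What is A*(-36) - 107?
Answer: 2953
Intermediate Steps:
x(n, h) = (4 + n)² (x(n, h) = (n + 4)² = (4 + n)²)
A = -85 (A = (-19 + (-5 + (4 + 0)²*(-4))) + 3 = (-19 + (-5 + 4²*(-4))) + 3 = (-19 + (-5 + 16*(-4))) + 3 = (-19 + (-5 - 64)) + 3 = (-19 - 69) + 3 = -88 + 3 = -85)
A*(-36) - 107 = -85*(-36) - 107 = 3060 - 107 = 2953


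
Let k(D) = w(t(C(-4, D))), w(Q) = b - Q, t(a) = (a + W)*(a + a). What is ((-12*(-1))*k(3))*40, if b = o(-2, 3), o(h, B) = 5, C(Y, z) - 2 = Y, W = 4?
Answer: 6240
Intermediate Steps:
C(Y, z) = 2 + Y
b = 5
t(a) = 2*a*(4 + a) (t(a) = (a + 4)*(a + a) = (4 + a)*(2*a) = 2*a*(4 + a))
w(Q) = 5 - Q
k(D) = 13 (k(D) = 5 - 2*(2 - 4)*(4 + (2 - 4)) = 5 - 2*(-2)*(4 - 2) = 5 - 2*(-2)*2 = 5 - 1*(-8) = 5 + 8 = 13)
((-12*(-1))*k(3))*40 = (-12*(-1)*13)*40 = (12*13)*40 = 156*40 = 6240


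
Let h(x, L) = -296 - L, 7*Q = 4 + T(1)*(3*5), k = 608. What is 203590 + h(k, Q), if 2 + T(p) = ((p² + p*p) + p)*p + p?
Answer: 1423024/7 ≈ 2.0329e+5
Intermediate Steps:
T(p) = -2 + p + p*(p + 2*p²) (T(p) = -2 + (((p² + p*p) + p)*p + p) = -2 + (((p² + p²) + p)*p + p) = -2 + ((2*p² + p)*p + p) = -2 + ((p + 2*p²)*p + p) = -2 + (p*(p + 2*p²) + p) = -2 + (p + p*(p + 2*p²)) = -2 + p + p*(p + 2*p²))
Q = 34/7 (Q = (4 + (-2 + 1 + 1² + 2*1³)*(3*5))/7 = (4 + (-2 + 1 + 1 + 2*1)*15)/7 = (4 + (-2 + 1 + 1 + 2)*15)/7 = (4 + 2*15)/7 = (4 + 30)/7 = (⅐)*34 = 34/7 ≈ 4.8571)
203590 + h(k, Q) = 203590 + (-296 - 1*34/7) = 203590 + (-296 - 34/7) = 203590 - 2106/7 = 1423024/7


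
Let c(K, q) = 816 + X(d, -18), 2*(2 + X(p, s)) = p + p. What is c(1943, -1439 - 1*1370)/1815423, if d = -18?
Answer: 796/1815423 ≈ 0.00043847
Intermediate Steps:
X(p, s) = -2 + p (X(p, s) = -2 + (p + p)/2 = -2 + (2*p)/2 = -2 + p)
c(K, q) = 796 (c(K, q) = 816 + (-2 - 18) = 816 - 20 = 796)
c(1943, -1439 - 1*1370)/1815423 = 796/1815423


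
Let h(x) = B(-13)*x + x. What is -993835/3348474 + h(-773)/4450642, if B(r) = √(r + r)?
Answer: -1106448040618/3725714755077 - 773*I*√26/4450642 ≈ -0.29698 - 0.00088561*I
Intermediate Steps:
B(r) = √2*√r (B(r) = √(2*r) = √2*√r)
h(x) = x + I*x*√26 (h(x) = (√2*√(-13))*x + x = (√2*(I*√13))*x + x = (I*√26)*x + x = I*x*√26 + x = x + I*x*√26)
-993835/3348474 + h(-773)/4450642 = -993835/3348474 - 773*(1 + I*√26)/4450642 = -993835*1/3348474 + (-773 - 773*I*√26)*(1/4450642) = -993835/3348474 + (-773/4450642 - 773*I*√26/4450642) = -1106448040618/3725714755077 - 773*I*√26/4450642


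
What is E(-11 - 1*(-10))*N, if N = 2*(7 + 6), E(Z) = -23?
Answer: -598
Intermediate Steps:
N = 26 (N = 2*13 = 26)
E(-11 - 1*(-10))*N = -23*26 = -598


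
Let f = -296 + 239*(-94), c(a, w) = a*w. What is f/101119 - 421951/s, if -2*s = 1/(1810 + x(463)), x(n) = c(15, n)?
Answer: 747103778066428/101119 ≈ 7.3884e+9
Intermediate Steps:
x(n) = 15*n
s = -1/17510 (s = -1/(2*(1810 + 15*463)) = -1/(2*(1810 + 6945)) = -1/2/8755 = -1/2*1/8755 = -1/17510 ≈ -5.7110e-5)
f = -22762 (f = -296 - 22466 = -22762)
f/101119 - 421951/s = -22762/101119 - 421951/(-1/17510) = -22762*1/101119 - 421951*(-17510) = -22762/101119 + 7388362010 = 747103778066428/101119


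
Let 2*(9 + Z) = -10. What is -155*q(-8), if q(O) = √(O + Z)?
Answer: -155*I*√22 ≈ -727.01*I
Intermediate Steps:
Z = -14 (Z = -9 + (½)*(-10) = -9 - 5 = -14)
q(O) = √(-14 + O) (q(O) = √(O - 14) = √(-14 + O))
-155*q(-8) = -155*√(-14 - 8) = -155*I*√22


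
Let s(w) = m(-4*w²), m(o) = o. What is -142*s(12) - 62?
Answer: 81730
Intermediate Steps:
s(w) = -4*w²
-142*s(12) - 62 = -(-568)*12² - 62 = -(-568)*144 - 62 = -142*(-576) - 62 = 81792 - 62 = 81730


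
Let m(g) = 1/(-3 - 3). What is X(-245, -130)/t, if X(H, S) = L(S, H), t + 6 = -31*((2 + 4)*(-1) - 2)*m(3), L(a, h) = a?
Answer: 195/71 ≈ 2.7465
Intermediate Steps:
m(g) = -1/6 (m(g) = 1/(-6) = -1/6)
t = -142/3 (t = -6 - 31*((2 + 4)*(-1) - 2)*(-1)/6 = -6 - 31*(6*(-1) - 2)*(-1)/6 = -6 - 31*(-6 - 2)*(-1)/6 = -6 - (-248)*(-1)/6 = -6 - 31*4/3 = -6 - 124/3 = -142/3 ≈ -47.333)
X(H, S) = S
X(-245, -130)/t = -130/(-142/3) = -130*(-3/142) = 195/71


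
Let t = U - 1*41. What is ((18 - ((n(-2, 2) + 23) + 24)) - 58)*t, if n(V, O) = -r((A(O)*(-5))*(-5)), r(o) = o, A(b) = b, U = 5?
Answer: 1332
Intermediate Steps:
n(V, O) = -25*O (n(V, O) = -O*(-5)*(-5) = -(-5*O)*(-5) = -25*O)
t = -36 (t = 5 - 1*41 = 5 - 41 = -36)
((18 - ((n(-2, 2) + 23) + 24)) - 58)*t = ((18 - ((-25*2 + 23) + 24)) - 58)*(-36) = ((18 - ((-50 + 23) + 24)) - 58)*(-36) = ((18 - (-27 + 24)) - 58)*(-36) = ((18 - 1*(-3)) - 58)*(-36) = ((18 + 3) - 58)*(-36) = (21 - 58)*(-36) = -37*(-36) = 1332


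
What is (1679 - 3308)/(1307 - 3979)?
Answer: 1629/2672 ≈ 0.60966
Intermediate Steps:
(1679 - 3308)/(1307 - 3979) = -1629/(-2672) = -1629*(-1/2672) = 1629/2672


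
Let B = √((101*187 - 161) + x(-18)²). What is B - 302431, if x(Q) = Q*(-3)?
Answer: -302431 + √21642 ≈ -3.0228e+5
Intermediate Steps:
x(Q) = -3*Q
B = √21642 (B = √((101*187 - 161) + (-3*(-18))²) = √((18887 - 161) + 54²) = √(18726 + 2916) = √21642 ≈ 147.11)
B - 302431 = √21642 - 302431 = -302431 + √21642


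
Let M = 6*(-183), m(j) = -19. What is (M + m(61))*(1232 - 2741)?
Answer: 1685553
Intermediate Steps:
M = -1098
(M + m(61))*(1232 - 2741) = (-1098 - 19)*(1232 - 2741) = -1117*(-1509) = 1685553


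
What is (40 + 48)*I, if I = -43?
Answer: -3784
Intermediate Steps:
(40 + 48)*I = (40 + 48)*(-43) = 88*(-43) = -3784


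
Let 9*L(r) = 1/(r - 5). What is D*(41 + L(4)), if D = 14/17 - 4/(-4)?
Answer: 11408/153 ≈ 74.562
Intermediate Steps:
L(r) = 1/(9*(-5 + r)) (L(r) = 1/(9*(r - 5)) = 1/(9*(-5 + r)))
D = 31/17 (D = 14*(1/17) - 4*(-¼) = 14/17 + 1 = 31/17 ≈ 1.8235)
D*(41 + L(4)) = 31*(41 + 1/(9*(-5 + 4)))/17 = 31*(41 + (⅑)/(-1))/17 = 31*(41 + (⅑)*(-1))/17 = 31*(41 - ⅑)/17 = (31/17)*(368/9) = 11408/153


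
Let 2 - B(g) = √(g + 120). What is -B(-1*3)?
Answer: -2 + 3*√13 ≈ 8.8167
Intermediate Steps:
B(g) = 2 - √(120 + g) (B(g) = 2 - √(g + 120) = 2 - √(120 + g))
-B(-1*3) = -(2 - √(120 - 1*3)) = -(2 - √(120 - 3)) = -(2 - √117) = -(2 - 3*√13) = -2 + 3*√13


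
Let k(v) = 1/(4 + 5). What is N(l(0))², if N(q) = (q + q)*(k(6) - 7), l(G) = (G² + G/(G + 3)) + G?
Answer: 0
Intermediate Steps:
k(v) = ⅑ (k(v) = 1/9 = ⅑)
l(G) = G + G² + G/(3 + G) (l(G) = (G² + G/(3 + G)) + G = G + G² + G/(3 + G))
N(q) = -124*q/9 (N(q) = (q + q)*(⅑ - 7) = (2*q)*(-62/9) = -124*q/9)
N(l(0))² = (-0*(4 + 0² + 4*0)/(3 + 0))² = (-0*(4 + 0 + 0)/3)² = (-0*4/3)² = (-124/9*0)² = 0² = 0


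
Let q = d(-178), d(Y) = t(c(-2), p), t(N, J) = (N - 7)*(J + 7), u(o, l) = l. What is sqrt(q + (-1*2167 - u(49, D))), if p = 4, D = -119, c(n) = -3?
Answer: I*sqrt(2158) ≈ 46.454*I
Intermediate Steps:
t(N, J) = (-7 + N)*(7 + J)
d(Y) = -110 (d(Y) = -49 - 7*4 + 7*(-3) + 4*(-3) = -49 - 28 - 21 - 12 = -110)
q = -110
sqrt(q + (-1*2167 - u(49, D))) = sqrt(-110 + (-1*2167 - 1*(-119))) = sqrt(-110 + (-2167 + 119)) = sqrt(-110 - 2048) = sqrt(-2158) = I*sqrt(2158)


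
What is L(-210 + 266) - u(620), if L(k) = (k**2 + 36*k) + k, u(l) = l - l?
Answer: 5208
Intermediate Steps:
u(l) = 0
L(k) = k**2 + 37*k
L(-210 + 266) - u(620) = (-210 + 266)*(37 + (-210 + 266)) - 1*0 = 56*(37 + 56) + 0 = 56*93 + 0 = 5208 + 0 = 5208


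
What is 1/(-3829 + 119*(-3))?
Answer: -1/4186 ≈ -0.00023889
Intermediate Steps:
1/(-3829 + 119*(-3)) = 1/(-3829 - 357) = 1/(-4186) = -1/4186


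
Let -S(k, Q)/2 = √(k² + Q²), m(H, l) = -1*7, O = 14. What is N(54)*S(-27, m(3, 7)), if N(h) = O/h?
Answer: -14*√778/27 ≈ -14.463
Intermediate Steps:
m(H, l) = -7
S(k, Q) = -2*√(Q² + k²) (S(k, Q) = -2*√(k² + Q²) = -2*√(Q² + k²))
N(h) = 14/h
N(54)*S(-27, m(3, 7)) = (14/54)*(-2*√((-7)² + (-27)²)) = (14*(1/54))*(-2*√(49 + 729)) = 7*(-2*√778)/27 = -14*√778/27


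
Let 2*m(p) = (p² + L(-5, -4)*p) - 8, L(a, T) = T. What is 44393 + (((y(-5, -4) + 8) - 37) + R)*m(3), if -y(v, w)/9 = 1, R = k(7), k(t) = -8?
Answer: 44646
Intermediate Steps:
R = -8
y(v, w) = -9 (y(v, w) = -9*1 = -9)
m(p) = -4 + p²/2 - 2*p (m(p) = ((p² - 4*p) - 8)/2 = (-8 + p² - 4*p)/2 = -4 + p²/2 - 2*p)
44393 + (((y(-5, -4) + 8) - 37) + R)*m(3) = 44393 + (((-9 + 8) - 37) - 8)*(-4 + (½)*3² - 2*3) = 44393 + ((-1 - 37) - 8)*(-4 + (½)*9 - 6) = 44393 + (-38 - 8)*(-4 + 9/2 - 6) = 44393 - 46*(-11/2) = 44393 + 253 = 44646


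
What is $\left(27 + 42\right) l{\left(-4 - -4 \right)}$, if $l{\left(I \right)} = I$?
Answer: $0$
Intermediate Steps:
$\left(27 + 42\right) l{\left(-4 - -4 \right)} = \left(27 + 42\right) \left(-4 - -4\right) = 69 \left(-4 + 4\right) = 69 \cdot 0 = 0$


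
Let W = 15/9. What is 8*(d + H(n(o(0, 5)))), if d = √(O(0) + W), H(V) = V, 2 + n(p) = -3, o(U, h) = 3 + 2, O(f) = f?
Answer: -40 + 8*√15/3 ≈ -29.672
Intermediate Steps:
W = 5/3 (W = 15*(⅑) = 5/3 ≈ 1.6667)
o(U, h) = 5
n(p) = -5 (n(p) = -2 - 3 = -5)
d = √15/3 (d = √(0 + 5/3) = √(5/3) = √15/3 ≈ 1.2910)
8*(d + H(n(o(0, 5)))) = 8*(√15/3 - 5) = 8*(-5 + √15/3) = -40 + 8*√15/3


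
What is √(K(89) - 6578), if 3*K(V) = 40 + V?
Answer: I*√6535 ≈ 80.839*I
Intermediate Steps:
K(V) = 40/3 + V/3 (K(V) = (40 + V)/3 = 40/3 + V/3)
√(K(89) - 6578) = √((40/3 + (⅓)*89) - 6578) = √((40/3 + 89/3) - 6578) = √(43 - 6578) = √(-6535) = I*√6535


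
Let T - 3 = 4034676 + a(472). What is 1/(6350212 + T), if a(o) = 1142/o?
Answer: 236/2450834847 ≈ 9.6294e-8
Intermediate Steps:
T = 952184815/236 (T = 3 + (4034676 + 1142/472) = 3 + (4034676 + 1142*(1/472)) = 3 + (4034676 + 571/236) = 3 + 952184107/236 = 952184815/236 ≈ 4.0347e+6)
1/(6350212 + T) = 1/(6350212 + 952184815/236) = 1/(2450834847/236) = 236/2450834847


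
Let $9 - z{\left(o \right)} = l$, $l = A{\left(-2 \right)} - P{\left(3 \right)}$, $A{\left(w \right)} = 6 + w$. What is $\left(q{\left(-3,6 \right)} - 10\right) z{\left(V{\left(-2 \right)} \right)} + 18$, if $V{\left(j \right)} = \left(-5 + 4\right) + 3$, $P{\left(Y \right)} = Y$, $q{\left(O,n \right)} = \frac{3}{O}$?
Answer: $-70$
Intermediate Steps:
$l = 1$ ($l = \left(6 - 2\right) - 3 = 4 - 3 = 1$)
$V{\left(j \right)} = 2$ ($V{\left(j \right)} = -1 + 3 = 2$)
$z{\left(o \right)} = 8$ ($z{\left(o \right)} = 9 - 1 = 8$)
$\left(q{\left(-3,6 \right)} - 10\right) z{\left(V{\left(-2 \right)} \right)} + 18 = \left(\frac{3}{-3} - 10\right) 8 + 18 = \left(3 \left(- \frac{1}{3}\right) - 10\right) 8 + 18 = \left(-1 - 10\right) 8 + 18 = \left(-11\right) 8 + 18 = -88 + 18 = -70$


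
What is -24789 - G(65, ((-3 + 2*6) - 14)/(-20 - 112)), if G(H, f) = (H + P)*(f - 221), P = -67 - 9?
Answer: -326635/12 ≈ -27220.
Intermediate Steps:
P = -76
G(H, f) = (-221 + f)*(-76 + H) (G(H, f) = (H - 76)*(f - 221) = (-76 + H)*(-221 + f) = (-221 + f)*(-76 + H))
-24789 - G(65, ((-3 + 2*6) - 14)/(-20 - 112)) = -24789 - (16796 - 221*65 - 76*((-3 + 2*6) - 14)/(-20 - 112) + 65*(((-3 + 2*6) - 14)/(-20 - 112))) = -24789 - (16796 - 14365 - 76*((-3 + 12) - 14)/(-132) + 65*(((-3 + 12) - 14)/(-132))) = -24789 - (16796 - 14365 - 76*(9 - 14)*(-1)/132 + 65*((9 - 14)*(-1/132))) = -24789 - (16796 - 14365 - (-380)*(-1)/132 + 65*(-5*(-1/132))) = -24789 - (16796 - 14365 - 76*5/132 + 65*(5/132)) = -24789 - (16796 - 14365 - 95/33 + 325/132) = -24789 - 1*29167/12 = -24789 - 29167/12 = -326635/12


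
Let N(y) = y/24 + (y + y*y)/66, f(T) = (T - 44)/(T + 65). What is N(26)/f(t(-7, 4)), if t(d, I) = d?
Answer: -2639/198 ≈ -13.328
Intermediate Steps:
f(T) = (-44 + T)/(65 + T)
N(y) = y²/66 + 5*y/88 (N(y) = y*(1/24) + (y + y²)*(1/66) = y/24 + (y/66 + y²/66) = y²/66 + 5*y/88)
N(26)/f(t(-7, 4)) = ((1/264)*26*(15 + 4*26))/(((-44 - 7)/(65 - 7))) = ((1/264)*26*(15 + 104))/((-51/58)) = ((1/264)*26*119)/(((1/58)*(-51))) = 1547/(132*(-51/58)) = (1547/132)*(-58/51) = -2639/198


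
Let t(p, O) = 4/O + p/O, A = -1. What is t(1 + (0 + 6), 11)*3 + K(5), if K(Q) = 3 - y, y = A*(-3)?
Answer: 3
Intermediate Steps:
y = 3 (y = -1*(-3) = 3)
K(Q) = 0 (K(Q) = 3 - 1*3 = 3 - 3 = 0)
t(1 + (0 + 6), 11)*3 + K(5) = ((4 + (1 + (0 + 6)))/11)*3 + 0 = ((4 + (1 + 6))/11)*3 + 0 = ((4 + 7)/11)*3 + 0 = ((1/11)*11)*3 + 0 = 1*3 + 0 = 3 + 0 = 3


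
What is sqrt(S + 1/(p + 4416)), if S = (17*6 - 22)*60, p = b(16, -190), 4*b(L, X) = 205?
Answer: 2*sqrt(383161411069)/17869 ≈ 69.282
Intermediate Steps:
b(L, X) = 205/4 (b(L, X) = (1/4)*205 = 205/4)
p = 205/4 ≈ 51.250
S = 4800 (S = (102 - 22)*60 = 80*60 = 4800)
sqrt(S + 1/(p + 4416)) = sqrt(4800 + 1/(205/4 + 4416)) = sqrt(4800 + 1/(17869/4)) = sqrt(4800 + 4/17869) = sqrt(85771204/17869) = 2*sqrt(383161411069)/17869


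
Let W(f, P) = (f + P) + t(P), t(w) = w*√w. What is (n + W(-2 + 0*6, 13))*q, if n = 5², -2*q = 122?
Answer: -2196 - 793*√13 ≈ -5055.2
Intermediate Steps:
q = -61 (q = -½*122 = -61)
t(w) = w^(3/2)
W(f, P) = P + f + P^(3/2) (W(f, P) = (f + P) + P^(3/2) = (P + f) + P^(3/2) = P + f + P^(3/2))
n = 25
(n + W(-2 + 0*6, 13))*q = (25 + (13 + (-2 + 0*6) + 13^(3/2)))*(-61) = (25 + (13 + (-2 + 0) + 13*√13))*(-61) = (25 + (13 - 2 + 13*√13))*(-61) = (25 + (11 + 13*√13))*(-61) = (36 + 13*√13)*(-61) = -2196 - 793*√13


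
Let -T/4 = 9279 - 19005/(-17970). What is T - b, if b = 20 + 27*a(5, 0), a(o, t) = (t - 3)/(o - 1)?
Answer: -88939473/2396 ≈ -37120.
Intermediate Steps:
a(o, t) = (-3 + t)/(-1 + o)
T = -22235018/599 (T = -4*(9279 - 19005/(-17970)) = -4*(9279 - 19005*(-1)/17970) = -4*(9279 - 1*(-1267/1198)) = -4*(9279 + 1267/1198) = -4*11117509/1198 = -22235018/599 ≈ -37120.)
b = -¼ (b = 20 + 27*((-3 + 0)/(-1 + 5)) = 20 + 27*(-3/4) = 20 + 27*((¼)*(-3)) = 20 + 27*(-¾) = 20 - 81/4 = -¼ ≈ -0.25000)
T - b = -22235018/599 - 1*(-¼) = -22235018/599 + ¼ = -88939473/2396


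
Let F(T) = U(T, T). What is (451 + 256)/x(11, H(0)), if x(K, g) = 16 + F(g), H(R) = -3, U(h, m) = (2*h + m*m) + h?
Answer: 707/16 ≈ 44.188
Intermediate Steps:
U(h, m) = m² + 3*h (U(h, m) = (2*h + m²) + h = (m² + 2*h) + h = m² + 3*h)
F(T) = T² + 3*T
x(K, g) = 16 + g*(3 + g)
(451 + 256)/x(11, H(0)) = (451 + 256)/(16 + (-3)² + 3*(-3)) = 707/(16 + 9 - 9) = 707/16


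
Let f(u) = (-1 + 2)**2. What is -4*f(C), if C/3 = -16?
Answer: -4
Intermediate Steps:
C = -48 (C = 3*(-16) = -48)
f(u) = 1 (f(u) = 1**2 = 1)
-4*f(C) = -4*1 = -4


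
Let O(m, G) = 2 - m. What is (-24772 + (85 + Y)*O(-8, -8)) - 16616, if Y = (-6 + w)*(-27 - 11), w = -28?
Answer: -27618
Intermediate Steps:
Y = 1292 (Y = (-6 - 28)*(-27 - 11) = -34*(-38) = 1292)
(-24772 + (85 + Y)*O(-8, -8)) - 16616 = (-24772 + (85 + 1292)*(2 - 1*(-8))) - 16616 = (-24772 + 1377*(2 + 8)) - 16616 = (-24772 + 1377*10) - 16616 = (-24772 + 13770) - 16616 = -11002 - 16616 = -27618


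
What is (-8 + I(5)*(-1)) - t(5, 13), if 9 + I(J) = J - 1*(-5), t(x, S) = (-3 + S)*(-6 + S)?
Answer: -79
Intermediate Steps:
t(x, S) = (-6 + S)*(-3 + S)
I(J) = -4 + J (I(J) = -9 + (J - 1*(-5)) = -9 + (J + 5) = -9 + (5 + J) = -4 + J)
(-8 + I(5)*(-1)) - t(5, 13) = (-8 + (-4 + 5)*(-1)) - (18 + 13² - 9*13) = (-8 + 1*(-1)) - (18 + 169 - 117) = (-8 - 1) - 1*70 = -9 - 70 = -79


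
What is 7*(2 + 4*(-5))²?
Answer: 2268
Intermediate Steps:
7*(2 + 4*(-5))² = 7*(2 - 20)² = 7*(-18)² = 7*324 = 2268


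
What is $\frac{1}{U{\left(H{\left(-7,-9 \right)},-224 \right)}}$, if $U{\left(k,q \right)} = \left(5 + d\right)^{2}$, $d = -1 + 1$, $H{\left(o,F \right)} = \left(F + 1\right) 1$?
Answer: $\frac{1}{25} \approx 0.04$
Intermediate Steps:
$H{\left(o,F \right)} = 1 + F$ ($H{\left(o,F \right)} = \left(1 + F\right) 1 = 1 + F$)
$d = 0$
$U{\left(k,q \right)} = 25$ ($U{\left(k,q \right)} = \left(5 + 0\right)^{2} = 5^{2} = 25$)
$\frac{1}{U{\left(H{\left(-7,-9 \right)},-224 \right)}} = \frac{1}{25}$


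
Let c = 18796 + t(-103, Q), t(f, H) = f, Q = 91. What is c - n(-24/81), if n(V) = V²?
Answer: 13627133/729 ≈ 18693.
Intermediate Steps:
c = 18693 (c = 18796 - 103 = 18693)
c - n(-24/81) = 18693 - (-24/81)² = 18693 - (-24*1/81)² = 18693 - (-8/27)² = 18693 - 1*64/729 = 18693 - 64/729 = 13627133/729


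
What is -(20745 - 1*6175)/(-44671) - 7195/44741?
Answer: 10660275/64471781 ≈ 0.16535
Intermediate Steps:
-(20745 - 1*6175)/(-44671) - 7195/44741 = -(20745 - 6175)*(-1/44671) - 7195*1/44741 = -1*14570*(-1/44671) - 7195/44741 = -14570*(-1/44671) - 7195/44741 = 470/1441 - 7195/44741 = 10660275/64471781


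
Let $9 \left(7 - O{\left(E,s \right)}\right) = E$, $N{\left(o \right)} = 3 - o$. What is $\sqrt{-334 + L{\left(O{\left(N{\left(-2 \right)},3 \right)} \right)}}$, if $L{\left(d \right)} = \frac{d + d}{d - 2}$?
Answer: $\frac{i \sqrt{33110}}{10} \approx 18.196 i$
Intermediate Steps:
$O{\left(E,s \right)} = 7 - \frac{E}{9}$
$L{\left(d \right)} = \frac{2 d}{-2 + d}$
$\sqrt{-334 + L{\left(O{\left(N{\left(-2 \right)},3 \right)} \right)}} = \sqrt{-334 + \frac{2 \left(7 - \frac{3 - -2}{9}\right)}{-2 + \left(7 - \frac{3 - -2}{9}\right)}} = \sqrt{-334 + \frac{2 \left(7 - \frac{3 + 2}{9}\right)}{-2 + \left(7 - \frac{3 + 2}{9}\right)}} = \sqrt{-334 + \frac{2 \left(7 - \frac{5}{9}\right)}{-2 + \left(7 - \frac{5}{9}\right)}} = \sqrt{-334 + 2 \cdot \frac{58}{9} \frac{1}{-2 + \frac{58}{9}}} = \sqrt{-334 + 2 \cdot \frac{58}{9} \frac{1}{\frac{40}{9}}} = \sqrt{-334 + 2 \cdot \frac{58}{9} \cdot \frac{9}{40}} = \sqrt{-334 + \frac{29}{10}} = \sqrt{- \frac{3311}{10}} = \frac{i \sqrt{33110}}{10}$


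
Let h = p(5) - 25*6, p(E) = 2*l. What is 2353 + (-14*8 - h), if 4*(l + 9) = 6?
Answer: 2406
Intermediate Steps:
l = -15/2 (l = -9 + (¼)*6 = -9 + 3/2 = -15/2 ≈ -7.5000)
p(E) = -15 (p(E) = 2*(-15/2) = -15)
h = -165 (h = -15 - 25*6 = -15 - 150 = -165)
2353 + (-14*8 - h) = 2353 + (-14*8 - 1*(-165)) = 2353 + (-112 + 165) = 2353 + 53 = 2406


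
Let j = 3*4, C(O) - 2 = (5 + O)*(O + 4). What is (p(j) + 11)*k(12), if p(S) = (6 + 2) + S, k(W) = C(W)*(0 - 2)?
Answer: -16988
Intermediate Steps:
C(O) = 2 + (4 + O)*(5 + O) (C(O) = 2 + (5 + O)*(O + 4) = 2 + (5 + O)*(4 + O) = 2 + (4 + O)*(5 + O))
k(W) = -44 - 18*W - 2*W**2 (k(W) = (22 + W**2 + 9*W)*(0 - 2) = (22 + W**2 + 9*W)*(-2) = -44 - 18*W - 2*W**2)
j = 12
p(S) = 8 + S
(p(j) + 11)*k(12) = ((8 + 12) + 11)*(-44 - 18*12 - 2*12**2) = (20 + 11)*(-44 - 216 - 2*144) = 31*(-44 - 216 - 288) = 31*(-548) = -16988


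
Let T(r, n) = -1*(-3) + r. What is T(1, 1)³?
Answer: 64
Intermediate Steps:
T(r, n) = 3 + r
T(1, 1)³ = (3 + 1)³ = 4³ = 64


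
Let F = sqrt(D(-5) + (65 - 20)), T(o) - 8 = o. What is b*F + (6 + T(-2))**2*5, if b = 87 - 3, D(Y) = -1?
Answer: 720 + 168*sqrt(11) ≈ 1277.2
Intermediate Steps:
b = 84
T(o) = 8 + o
F = 2*sqrt(11) (F = sqrt(-1 + (65 - 20)) = sqrt(-1 + 45) = sqrt(44) = 2*sqrt(11) ≈ 6.6332)
b*F + (6 + T(-2))**2*5 = 84*(2*sqrt(11)) + (6 + (8 - 2))**2*5 = 168*sqrt(11) + (6 + 6)**2*5 = 168*sqrt(11) + 12**2*5 = 168*sqrt(11) + 144*5 = 168*sqrt(11) + 720 = 720 + 168*sqrt(11)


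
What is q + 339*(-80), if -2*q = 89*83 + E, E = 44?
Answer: -61671/2 ≈ -30836.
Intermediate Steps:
q = -7431/2 (q = -(89*83 + 44)/2 = -(7387 + 44)/2 = -½*7431 = -7431/2 ≈ -3715.5)
q + 339*(-80) = -7431/2 + 339*(-80) = -7431/2 - 27120 = -61671/2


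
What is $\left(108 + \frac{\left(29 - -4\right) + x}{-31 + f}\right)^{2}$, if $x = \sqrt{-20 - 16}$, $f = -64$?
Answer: $\frac{104591493}{9025} - \frac{122724 i}{9025} \approx 11589.0 - 13.598 i$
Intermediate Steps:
$x = 6 i$ ($x = \sqrt{-36} = 6 i \approx 6.0 i$)
$\left(108 + \frac{\left(29 - -4\right) + x}{-31 + f}\right)^{2} = \left(108 + \frac{\left(29 - -4\right) + 6 i}{-31 - 64}\right)^{2} = \left(108 + \frac{\left(29 + 4\right) + 6 i}{-95}\right)^{2} = \left(108 + \left(33 + 6 i\right) \left(- \frac{1}{95}\right)\right)^{2} = \left(108 - \left(\frac{33}{95} + \frac{6 i}{95}\right)\right)^{2} = \left(\frac{10227}{95} - \frac{6 i}{95}\right)^{2}$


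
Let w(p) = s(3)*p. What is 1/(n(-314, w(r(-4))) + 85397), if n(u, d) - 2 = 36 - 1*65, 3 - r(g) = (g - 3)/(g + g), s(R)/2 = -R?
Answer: 1/85370 ≈ 1.1714e-5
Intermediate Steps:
s(R) = -2*R (s(R) = 2*(-R) = -2*R)
r(g) = 3 - (-3 + g)/(2*g) (r(g) = 3 - (g - 3)/(g + g) = 3 - (-3 + g)/(2*g))
w(p) = -6*p (w(p) = (-2*3)*p = -6*p)
n(u, d) = -27 (n(u, d) = 2 + (36 - 1*65) = 2 + (36 - 65) = 2 - 29 = -27)
1/(n(-314, w(r(-4))) + 85397) = 1/(-27 + 85397) = 1/85370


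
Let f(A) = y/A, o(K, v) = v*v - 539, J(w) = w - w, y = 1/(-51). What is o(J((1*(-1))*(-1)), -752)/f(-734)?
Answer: 21148899810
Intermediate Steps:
y = -1/51 ≈ -0.019608
J(w) = 0
o(K, v) = -539 + v**2 (o(K, v) = v**2 - 539 = -539 + v**2)
f(A) = -1/(51*A)
o(J((1*(-1))*(-1)), -752)/f(-734) = (-539 + (-752)**2)/((-1/51/(-734))) = (-539 + 565504)/((-1/51*(-1/734))) = 564965/(1/37434) = 564965*37434 = 21148899810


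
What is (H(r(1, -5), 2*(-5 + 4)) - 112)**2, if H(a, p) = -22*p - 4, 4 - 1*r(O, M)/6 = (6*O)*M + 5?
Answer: 5184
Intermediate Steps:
r(O, M) = -6 - 36*M*O (r(O, M) = 24 - 6*((6*O)*M + 5) = 24 - 6*(6*M*O + 5) = 24 - 6*(5 + 6*M*O) = 24 + (-30 - 36*M*O) = -6 - 36*M*O)
H(a, p) = -4 - 22*p
(H(r(1, -5), 2*(-5 + 4)) - 112)**2 = ((-4 - 44*(-5 + 4)) - 112)**2 = ((-4 - 44*(-1)) - 112)**2 = ((-4 - 22*(-2)) - 112)**2 = ((-4 + 44) - 112)**2 = (40 - 112)**2 = (-72)**2 = 5184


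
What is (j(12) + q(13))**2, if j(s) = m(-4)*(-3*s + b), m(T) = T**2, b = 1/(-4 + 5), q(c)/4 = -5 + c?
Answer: 278784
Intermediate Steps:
q(c) = -20 + 4*c (q(c) = 4*(-5 + c) = -20 + 4*c)
b = 1 (b = 1/1 = 1)
j(s) = 16 - 48*s (j(s) = (-4)**2*(-3*s + 1) = 16*(1 - 3*s) = 16 - 48*s)
(j(12) + q(13))**2 = ((16 - 48*12) + (-20 + 4*13))**2 = ((16 - 576) + (-20 + 52))**2 = (-560 + 32)**2 = (-528)**2 = 278784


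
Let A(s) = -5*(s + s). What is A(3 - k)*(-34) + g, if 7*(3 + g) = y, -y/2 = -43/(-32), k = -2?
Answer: 190021/112 ≈ 1696.6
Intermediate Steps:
A(s) = -10*s
y = -43/16 (y = -(-86)/(-32) = -(-86)*(-1)/32 = -2*43/32 = -43/16 ≈ -2.6875)
g = -379/112 (g = -3 + (1/7)*(-43/16) = -3 - 43/112 = -379/112 ≈ -3.3839)
A(3 - k)*(-34) + g = -10*(3 - 1*(-2))*(-34) - 379/112 = -10*(3 + 2)*(-34) - 379/112 = -10*5*(-34) - 379/112 = -50*(-34) - 379/112 = 1700 - 379/112 = 190021/112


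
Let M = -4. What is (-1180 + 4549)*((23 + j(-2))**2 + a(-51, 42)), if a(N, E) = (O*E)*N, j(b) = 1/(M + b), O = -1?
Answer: 107674363/12 ≈ 8.9729e+6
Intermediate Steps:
j(b) = 1/(-4 + b)
a(N, E) = -E*N (a(N, E) = (-E)*N = -E*N)
(-1180 + 4549)*((23 + j(-2))**2 + a(-51, 42)) = (-1180 + 4549)*((23 + 1/(-4 - 2))**2 - 1*42*(-51)) = 3369*((23 + 1/(-6))**2 + 2142) = 3369*((23 - 1/6)**2 + 2142) = 3369*((137/6)**2 + 2142) = 3369*(18769/36 + 2142) = 3369*(95881/36) = 107674363/12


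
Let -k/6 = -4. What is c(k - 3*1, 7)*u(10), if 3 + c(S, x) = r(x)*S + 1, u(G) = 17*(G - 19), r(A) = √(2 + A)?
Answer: -9333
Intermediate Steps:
k = 24 (k = -6*(-4) = 24)
u(G) = -323 + 17*G (u(G) = 17*(-19 + G) = -323 + 17*G)
c(S, x) = -2 + S*√(2 + x) (c(S, x) = -3 + (√(2 + x)*S + 1) = -3 + (S*√(2 + x) + 1) = -3 + (1 + S*√(2 + x)) = -2 + S*√(2 + x))
c(k - 3*1, 7)*u(10) = (-2 + (24 - 3*1)*√(2 + 7))*(-323 + 17*10) = (-2 + (24 - 3)*√9)*(-323 + 170) = (-2 + 21*3)*(-153) = (-2 + 63)*(-153) = 61*(-153) = -9333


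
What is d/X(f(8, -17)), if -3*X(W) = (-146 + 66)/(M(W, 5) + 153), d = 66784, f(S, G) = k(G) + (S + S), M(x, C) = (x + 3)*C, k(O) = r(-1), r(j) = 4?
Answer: 3355896/5 ≈ 6.7118e+5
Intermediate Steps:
k(O) = 4
M(x, C) = C*(3 + x) (M(x, C) = (3 + x)*C = C*(3 + x))
f(S, G) = 4 + 2*S (f(S, G) = 4 + (S + S) = 4 + 2*S)
X(W) = 80/(3*(168 + 5*W)) (X(W) = -(-146 + 66)/(3*(5*(3 + W) + 153)) = -(-80)/(3*((15 + 5*W) + 153)) = -(-80)/(3*(168 + 5*W)) = 80/(3*(168 + 5*W)))
d/X(f(8, -17)) = 66784/((80/(3*(168 + 5*(4 + 2*8))))) = 66784/((80/(3*(168 + 5*(4 + 16))))) = 66784/((80/(3*(168 + 5*20)))) = 66784/((80/(3*(168 + 100)))) = 66784/(((80/3)/268)) = 66784/(((80/3)*(1/268))) = 66784/(20/201) = 66784*(201/20) = 3355896/5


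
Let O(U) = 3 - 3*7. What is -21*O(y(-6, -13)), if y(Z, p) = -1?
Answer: 378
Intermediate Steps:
O(U) = -18 (O(U) = 3 - 21 = -18)
-21*O(y(-6, -13)) = -21*(-18) = 378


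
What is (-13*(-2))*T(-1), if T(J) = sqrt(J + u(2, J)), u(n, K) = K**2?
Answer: 0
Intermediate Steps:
T(J) = sqrt(J + J**2)
(-13*(-2))*T(-1) = (-13*(-2))*sqrt(-(1 - 1)) = 26*sqrt(-1*0) = 26*sqrt(0) = 26*0 = 0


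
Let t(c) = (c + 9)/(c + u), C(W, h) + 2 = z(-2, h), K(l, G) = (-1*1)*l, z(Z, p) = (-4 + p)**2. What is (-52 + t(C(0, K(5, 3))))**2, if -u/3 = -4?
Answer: 21566736/8281 ≈ 2604.4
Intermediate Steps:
u = 12 (u = -3*(-4) = 12)
K(l, G) = -l
C(W, h) = -2 + (-4 + h)**2
t(c) = (9 + c)/(12 + c) (t(c) = (c + 9)/(c + 12) = (9 + c)/(12 + c))
(-52 + t(C(0, K(5, 3))))**2 = (-52 + (9 + (-2 + (-4 - 1*5)**2))/(12 + (-2 + (-4 - 1*5)**2)))**2 = (-52 + (9 + (-2 + (-4 - 5)**2))/(12 + (-2 + (-4 - 5)**2)))**2 = (-52 + (9 + (-2 + (-9)**2))/(12 + (-2 + (-9)**2)))**2 = (-52 + (9 + (-2 + 81))/(12 + (-2 + 81)))**2 = (-52 + (9 + 79)/(12 + 79))**2 = (-52 + 88/91)**2 = (-4644/91)**2 = 21566736/8281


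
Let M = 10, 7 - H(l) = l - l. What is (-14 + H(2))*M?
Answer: -70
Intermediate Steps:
H(l) = 7 (H(l) = 7 - (l - l) = 7 - 1*0 = 7 + 0 = 7)
(-14 + H(2))*M = (-14 + 7)*10 = -7*10 = -70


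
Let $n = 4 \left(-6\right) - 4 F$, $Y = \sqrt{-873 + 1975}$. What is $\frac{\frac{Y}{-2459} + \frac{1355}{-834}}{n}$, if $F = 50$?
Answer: $\frac{1355}{186816} + \frac{\sqrt{1102}}{550816} \approx 0.0073134$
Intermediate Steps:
$Y = \sqrt{1102} \approx 33.196$
$n = -224$ ($n = 4 \left(-6\right) - 200 = -24 - 200 = -224$)
$\frac{\frac{Y}{-2459} + \frac{1355}{-834}}{n} = \frac{\frac{\sqrt{1102}}{-2459} + \frac{1355}{-834}}{-224} = \left(\sqrt{1102} \left(- \frac{1}{2459}\right) + 1355 \left(- \frac{1}{834}\right)\right) \left(- \frac{1}{224}\right) = \left(- \frac{\sqrt{1102}}{2459} - \frac{1355}{834}\right) \left(- \frac{1}{224}\right) = \left(- \frac{1355}{834} - \frac{\sqrt{1102}}{2459}\right) \left(- \frac{1}{224}\right) = \frac{1355}{186816} + \frac{\sqrt{1102}}{550816}$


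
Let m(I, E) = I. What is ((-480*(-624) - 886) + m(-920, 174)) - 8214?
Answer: 289500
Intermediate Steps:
((-480*(-624) - 886) + m(-920, 174)) - 8214 = ((-480*(-624) - 886) - 920) - 8214 = ((299520 - 886) - 920) - 8214 = (298634 - 920) - 8214 = 297714 - 8214 = 289500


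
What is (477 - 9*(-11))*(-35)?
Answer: -20160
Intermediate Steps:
(477 - 9*(-11))*(-35) = (477 - 1*(-99))*(-35) = (477 + 99)*(-35) = 576*(-35) = -20160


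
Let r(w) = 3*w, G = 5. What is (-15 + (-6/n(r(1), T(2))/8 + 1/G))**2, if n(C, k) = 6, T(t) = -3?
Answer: 356409/1600 ≈ 222.76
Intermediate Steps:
(-15 + (-6/n(r(1), T(2))/8 + 1/G))**2 = (-15 + (-6/6/8 + 1/5))**2 = (-15 + (-6*1/6*(1/8) + 1*(1/5)))**2 = (-15 + (-1*1/8 + 1/5))**2 = (-15 + (-1/8 + 1/5))**2 = (-15 + 3/40)**2 = (-597/40)**2 = 356409/1600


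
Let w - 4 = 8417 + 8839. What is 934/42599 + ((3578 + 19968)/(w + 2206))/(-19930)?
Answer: 180674578433/8263298215310 ≈ 0.021865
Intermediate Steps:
w = 17260 (w = 4 + (8417 + 8839) = 4 + 17256 = 17260)
934/42599 + ((3578 + 19968)/(w + 2206))/(-19930) = 934/42599 + ((3578 + 19968)/(17260 + 2206))/(-19930) = 934*(1/42599) + (23546/19466)*(-1/19930) = 934/42599 + (23546*(1/19466))*(-1/19930) = 934/42599 + (11773/9733)*(-1/19930) = 934/42599 - 11773/193978690 = 180674578433/8263298215310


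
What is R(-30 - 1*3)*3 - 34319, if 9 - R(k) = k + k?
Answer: -34094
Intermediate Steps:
R(k) = 9 - 2*k (R(k) = 9 - (k + k) = 9 - 2*k)
R(-30 - 1*3)*3 - 34319 = (9 - 2*(-30 - 1*3))*3 - 34319 = (9 - 2*(-30 - 3))*3 - 34319 = (9 - 2*(-33))*3 - 34319 = (9 + 66)*3 - 34319 = 75*3 - 34319 = 225 - 34319 = -34094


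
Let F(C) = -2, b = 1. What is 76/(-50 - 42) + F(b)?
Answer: -65/23 ≈ -2.8261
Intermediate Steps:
76/(-50 - 42) + F(b) = 76/(-50 - 42) - 2 = 76/(-92) - 2 = -1/92*76 - 2 = -19/23 - 2 = -65/23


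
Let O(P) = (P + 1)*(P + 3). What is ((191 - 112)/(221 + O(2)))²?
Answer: 6241/55696 ≈ 0.11205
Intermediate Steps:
O(P) = (1 + P)*(3 + P)
((191 - 112)/(221 + O(2)))² = ((191 - 112)/(221 + (3 + 2² + 4*2)))² = (79/(221 + (3 + 4 + 8)))² = (79/(221 + 15))² = (79/236)² = 6241/55696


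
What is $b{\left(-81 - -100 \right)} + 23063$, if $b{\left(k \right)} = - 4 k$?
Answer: $22987$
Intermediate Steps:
$b{\left(-81 - -100 \right)} + 23063 = - 4 \left(-81 - -100\right) + 23063 = - 4 \left(-81 + 100\right) + 23063 = \left(-4\right) 19 + 23063 = -76 + 23063 = 22987$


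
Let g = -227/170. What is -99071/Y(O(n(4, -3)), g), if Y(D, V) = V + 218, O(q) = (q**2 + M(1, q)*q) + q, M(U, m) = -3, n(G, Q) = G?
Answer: -16842070/36833 ≈ -457.25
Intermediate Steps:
g = -227/170 (g = -227*1/170 = -227/170 ≈ -1.3353)
O(q) = q**2 - 2*q (O(q) = (q**2 - 3*q) + q = q**2 - 2*q)
Y(D, V) = 218 + V
-99071/Y(O(n(4, -3)), g) = -99071/(218 - 227/170) = -99071/36833/170 = -99071*170/36833 = -16842070/36833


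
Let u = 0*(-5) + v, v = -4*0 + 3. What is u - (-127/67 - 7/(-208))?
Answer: 67755/13936 ≈ 4.8619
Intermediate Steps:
v = 3 (v = 0 + 3 = 3)
u = 3 (u = 0*(-5) + 3 = 0 + 3 = 3)
u - (-127/67 - 7/(-208)) = 3 - (-127/67 - 7/(-208)) = 3 - (-127*1/67 - 7*(-1/208)) = 3 - (-127/67 + 7/208) = 3 - 1*(-25947/13936) = 3 + 25947/13936 = 67755/13936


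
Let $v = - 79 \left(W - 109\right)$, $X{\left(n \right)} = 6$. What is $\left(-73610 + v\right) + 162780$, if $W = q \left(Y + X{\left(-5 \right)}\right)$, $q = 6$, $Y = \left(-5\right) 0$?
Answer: $94937$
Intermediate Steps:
$Y = 0$
$W = 36$ ($W = 6 \left(0 + 6\right) = 6 \cdot 6 = 36$)
$v = 5767$ ($v = - 79 \left(36 - 109\right) = \left(-79\right) \left(-73\right) = 5767$)
$\left(-73610 + v\right) + 162780 = \left(-73610 + 5767\right) + 162780 = -67843 + 162780 = 94937$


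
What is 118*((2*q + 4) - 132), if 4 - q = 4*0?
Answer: -14160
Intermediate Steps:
q = 4 (q = 4 - 4*0 = 4 - 1*0 = 4 + 0 = 4)
118*((2*q + 4) - 132) = 118*((2*4 + 4) - 132) = 118*((8 + 4) - 132) = 118*(12 - 132) = 118*(-120) = -14160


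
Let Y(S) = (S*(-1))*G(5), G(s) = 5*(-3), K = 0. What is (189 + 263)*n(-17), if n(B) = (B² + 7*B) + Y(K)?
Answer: 76840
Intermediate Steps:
G(s) = -15
Y(S) = 15*S (Y(S) = (S*(-1))*(-15) = -S*(-15) = 15*S)
n(B) = B² + 7*B (n(B) = (B² + 7*B) + 15*0 = (B² + 7*B) + 0 = B² + 7*B)
(189 + 263)*n(-17) = (189 + 263)*(-17*(7 - 17)) = 452*(-17*(-10)) = 452*170 = 76840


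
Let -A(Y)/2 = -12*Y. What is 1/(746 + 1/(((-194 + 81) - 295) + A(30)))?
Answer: 312/232753 ≈ 0.0013405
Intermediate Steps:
A(Y) = 24*Y (A(Y) = -(-24)*Y = 24*Y)
1/(746 + 1/(((-194 + 81) - 295) + A(30))) = 1/(746 + 1/(((-194 + 81) - 295) + 24*30)) = 1/(746 + 1/((-113 - 295) + 720)) = 1/(746 + 1/(-408 + 720)) = 1/(746 + 1/312) = 1/(232753/312) = 312/232753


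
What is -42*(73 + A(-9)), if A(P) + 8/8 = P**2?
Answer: -6426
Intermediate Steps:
A(P) = -1 + P**2
-42*(73 + A(-9)) = -42*(73 + (-1 + (-9)**2)) = -42*(73 + (-1 + 81)) = -42*(73 + 80) = -42*153 = -6426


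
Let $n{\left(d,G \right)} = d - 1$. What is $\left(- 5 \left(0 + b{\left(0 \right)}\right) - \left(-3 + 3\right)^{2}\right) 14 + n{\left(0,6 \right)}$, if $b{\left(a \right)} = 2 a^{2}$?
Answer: $-1$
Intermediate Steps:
$n{\left(d,G \right)} = -1 + d$
$\left(- 5 \left(0 + b{\left(0 \right)}\right) - \left(-3 + 3\right)^{2}\right) 14 + n{\left(0,6 \right)} = \left(- 5 \left(0 + 2 \cdot 0^{2}\right) - \left(-3 + 3\right)^{2}\right) 14 + \left(-1 + 0\right) = \left(- 5 \left(0 + 2 \cdot 0\right) - 0^{2}\right) 14 - 1 = \left(- 5 \left(0 + 0\right) - 0\right) 14 - 1 = \left(\left(-5\right) 0 + 0\right) 14 - 1 = \left(0 + 0\right) 14 - 1 = 0 \cdot 14 - 1 = 0 - 1 = -1$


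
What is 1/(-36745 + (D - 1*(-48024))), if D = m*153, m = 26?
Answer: 1/15257 ≈ 6.5544e-5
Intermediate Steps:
D = 3978 (D = 26*153 = 3978)
1/(-36745 + (D - 1*(-48024))) = 1/(-36745 + (3978 - 1*(-48024))) = 1/(-36745 + (3978 + 48024)) = 1/(-36745 + 52002) = 1/15257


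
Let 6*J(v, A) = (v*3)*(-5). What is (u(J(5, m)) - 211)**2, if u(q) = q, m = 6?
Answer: 199809/4 ≈ 49952.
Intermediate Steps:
J(v, A) = -5*v/2 (J(v, A) = ((v*3)*(-5))/6 = ((3*v)*(-5))/6 = (-15*v)/6 = -5*v/2)
(u(J(5, m)) - 211)**2 = (-5/2*5 - 211)**2 = (-25/2 - 211)**2 = (-447/2)**2 = 199809/4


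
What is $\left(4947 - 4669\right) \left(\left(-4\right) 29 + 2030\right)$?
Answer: $532092$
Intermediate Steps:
$\left(4947 - 4669\right) \left(\left(-4\right) 29 + 2030\right) = 278 \left(-116 + 2030\right) = 278 \cdot 1914 = 532092$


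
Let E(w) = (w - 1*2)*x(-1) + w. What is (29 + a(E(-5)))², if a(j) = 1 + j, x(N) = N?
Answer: 1024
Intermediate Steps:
E(w) = 2 (E(w) = (w - 1*2)*(-1) + w = (w - 2)*(-1) + w = (-2 + w)*(-1) + w = (2 - w) + w = 2)
(29 + a(E(-5)))² = (29 + (1 + 2))² = (29 + 3)² = 32² = 1024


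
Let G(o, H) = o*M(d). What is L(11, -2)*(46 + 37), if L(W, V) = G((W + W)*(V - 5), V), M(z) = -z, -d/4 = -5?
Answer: 255640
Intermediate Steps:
d = 20 (d = -4*(-5) = 20)
G(o, H) = -20*o (G(o, H) = o*(-1*20) = o*(-20) = -20*o)
L(W, V) = -40*W*(-5 + V) (L(W, V) = -20*(W + W)*(V - 5) = -20*2*W*(-5 + V) = -40*W*(-5 + V))
L(11, -2)*(46 + 37) = (40*11*(5 - 1*(-2)))*(46 + 37) = (40*11*(5 + 2))*83 = (40*11*7)*83 = 3080*83 = 255640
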